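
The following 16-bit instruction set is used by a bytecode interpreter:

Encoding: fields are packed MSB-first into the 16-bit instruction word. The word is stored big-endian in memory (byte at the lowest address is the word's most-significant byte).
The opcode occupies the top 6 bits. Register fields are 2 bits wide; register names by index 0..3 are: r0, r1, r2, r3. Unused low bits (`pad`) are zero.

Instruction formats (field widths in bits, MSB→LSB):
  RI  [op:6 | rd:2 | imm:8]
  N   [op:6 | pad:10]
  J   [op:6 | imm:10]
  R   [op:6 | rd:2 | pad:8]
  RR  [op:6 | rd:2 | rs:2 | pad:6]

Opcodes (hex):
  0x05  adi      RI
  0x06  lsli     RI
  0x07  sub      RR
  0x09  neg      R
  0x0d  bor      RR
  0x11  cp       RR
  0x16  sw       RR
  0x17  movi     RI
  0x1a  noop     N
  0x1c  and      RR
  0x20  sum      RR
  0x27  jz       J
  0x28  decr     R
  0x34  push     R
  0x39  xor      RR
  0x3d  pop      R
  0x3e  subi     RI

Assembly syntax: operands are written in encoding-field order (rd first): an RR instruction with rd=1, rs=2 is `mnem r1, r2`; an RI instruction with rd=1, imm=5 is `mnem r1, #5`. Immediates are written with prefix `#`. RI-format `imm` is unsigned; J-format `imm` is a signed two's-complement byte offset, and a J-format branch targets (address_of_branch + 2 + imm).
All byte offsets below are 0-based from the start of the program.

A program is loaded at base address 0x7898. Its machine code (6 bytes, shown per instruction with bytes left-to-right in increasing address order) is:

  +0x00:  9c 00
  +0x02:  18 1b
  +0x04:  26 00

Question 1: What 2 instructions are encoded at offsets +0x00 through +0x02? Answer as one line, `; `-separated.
jz #0; lsli r0, #27

off 0x00: read 9c 00 as big → 0x9c00
  opcode bits[15:10]=0x27: jz/J
  imm: (w>>0)&0x3ff=0x0 → #0
off 0x02: read 18 1b as big → 0x181b
  opcode bits[15:10]=0x6: lsli/RI
  rd: (w>>8)&0x3=0x0 → r0
  imm: (w>>0)&0xff=0x1b → #27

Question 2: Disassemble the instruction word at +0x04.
off 0x04: read 26 00 as big → 0x2600
  top 6b → 0x9 → neg [R]
  rd@[9:8]=0x2 ⇒ r2

neg r2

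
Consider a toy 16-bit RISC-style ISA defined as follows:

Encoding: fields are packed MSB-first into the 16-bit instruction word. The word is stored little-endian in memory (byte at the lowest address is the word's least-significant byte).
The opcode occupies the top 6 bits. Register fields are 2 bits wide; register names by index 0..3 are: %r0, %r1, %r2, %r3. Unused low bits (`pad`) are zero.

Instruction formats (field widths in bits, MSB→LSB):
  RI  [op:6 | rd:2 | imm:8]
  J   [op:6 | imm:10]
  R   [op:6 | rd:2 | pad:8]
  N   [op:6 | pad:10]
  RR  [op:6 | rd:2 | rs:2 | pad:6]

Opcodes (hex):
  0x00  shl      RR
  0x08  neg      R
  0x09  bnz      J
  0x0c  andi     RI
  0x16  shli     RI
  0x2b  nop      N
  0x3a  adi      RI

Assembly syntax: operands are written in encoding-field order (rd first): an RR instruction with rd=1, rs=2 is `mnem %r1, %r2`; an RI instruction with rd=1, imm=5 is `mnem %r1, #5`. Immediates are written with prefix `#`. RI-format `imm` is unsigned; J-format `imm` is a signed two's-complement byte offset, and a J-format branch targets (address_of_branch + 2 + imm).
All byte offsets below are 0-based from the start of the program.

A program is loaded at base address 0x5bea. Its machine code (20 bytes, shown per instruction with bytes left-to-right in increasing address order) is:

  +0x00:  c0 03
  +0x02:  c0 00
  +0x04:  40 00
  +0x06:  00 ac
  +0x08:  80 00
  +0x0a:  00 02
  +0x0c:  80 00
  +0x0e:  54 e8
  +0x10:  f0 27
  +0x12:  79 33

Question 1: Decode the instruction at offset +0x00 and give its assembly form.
[00] c0 03 → 0x03c0
  opcode bits[15:10]=0x0: shl/RR
  [9:8] rd=3 = %r3
  [7:6] rs=3 = %r3

shl %r3, %r3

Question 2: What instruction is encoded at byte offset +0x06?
+0x06: 00 ac ⇒ word 0xac00 (little)
  top 6b → 0x2b → nop [N]

nop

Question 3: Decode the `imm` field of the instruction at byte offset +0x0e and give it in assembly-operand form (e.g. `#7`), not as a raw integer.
off 0x0e: read 54 e8 as little → 0xe854
  op=0xe854>>10=0x3a ⇒ adi (RI)
  rd: (w>>8)&0x3=0x0 → %r0
  imm: (w>>0)&0xff=0x54 → #84

#84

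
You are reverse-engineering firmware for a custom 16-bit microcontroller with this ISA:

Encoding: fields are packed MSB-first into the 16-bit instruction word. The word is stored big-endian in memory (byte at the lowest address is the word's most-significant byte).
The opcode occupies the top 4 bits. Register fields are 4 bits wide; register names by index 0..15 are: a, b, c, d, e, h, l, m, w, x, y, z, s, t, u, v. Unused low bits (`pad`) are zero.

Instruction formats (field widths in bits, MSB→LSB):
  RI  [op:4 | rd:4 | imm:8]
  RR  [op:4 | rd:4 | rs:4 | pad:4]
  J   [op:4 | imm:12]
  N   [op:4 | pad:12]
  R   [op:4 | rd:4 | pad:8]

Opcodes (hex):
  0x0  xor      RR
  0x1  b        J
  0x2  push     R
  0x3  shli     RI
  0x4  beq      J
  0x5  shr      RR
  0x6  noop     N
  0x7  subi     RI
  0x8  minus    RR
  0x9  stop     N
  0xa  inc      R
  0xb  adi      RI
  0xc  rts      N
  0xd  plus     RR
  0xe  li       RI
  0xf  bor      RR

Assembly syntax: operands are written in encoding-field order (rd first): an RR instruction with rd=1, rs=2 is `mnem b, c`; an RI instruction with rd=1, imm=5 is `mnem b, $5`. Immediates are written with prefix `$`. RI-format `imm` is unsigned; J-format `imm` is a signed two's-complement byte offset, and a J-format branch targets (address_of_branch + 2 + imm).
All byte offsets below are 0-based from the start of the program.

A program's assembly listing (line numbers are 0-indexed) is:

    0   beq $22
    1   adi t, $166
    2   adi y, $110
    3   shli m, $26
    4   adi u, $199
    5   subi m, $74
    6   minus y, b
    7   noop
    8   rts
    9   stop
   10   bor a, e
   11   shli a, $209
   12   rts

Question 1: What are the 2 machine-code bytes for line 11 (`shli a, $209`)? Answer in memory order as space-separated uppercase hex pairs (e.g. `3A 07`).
line 11 (shli): pack op=0x3:4|rd=0:4|imm=209:8 = 0x30d1; big→ 30 d1

30 D1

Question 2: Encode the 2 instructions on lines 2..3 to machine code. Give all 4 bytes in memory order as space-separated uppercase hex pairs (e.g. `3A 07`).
2. adi fields op=0xb:4|rd=10:4|imm=110:8 → word ba6eh → ba 6e
3. shli fields op=0x3:4|rd=7:4|imm=26:8 → word 371ah → 37 1a

BA 6E 37 1A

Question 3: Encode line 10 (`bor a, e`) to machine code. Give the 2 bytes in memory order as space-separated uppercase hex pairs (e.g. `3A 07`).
10. bor fields op=0xf:4|rd=0:4|rs=4:4|pad=0:4 → word f040h → f0 40

F0 40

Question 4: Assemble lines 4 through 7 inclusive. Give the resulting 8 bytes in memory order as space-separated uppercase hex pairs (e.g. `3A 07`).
L4: adi op=0xb:4|rd=14:4|imm=199:8 ⇒ 0xbec7 ⇒ big be c7
L5: subi op=0x7:4|rd=7:4|imm=74:8 ⇒ 0x774a ⇒ big 77 4a
L6: minus op=0x8:4|rd=10:4|rs=1:4|pad=0:4 ⇒ 0x8a10 ⇒ big 8a 10
L7: noop op=0x6:4|pad=0:12 ⇒ 0x6000 ⇒ big 60 00

BE C7 77 4A 8A 10 60 00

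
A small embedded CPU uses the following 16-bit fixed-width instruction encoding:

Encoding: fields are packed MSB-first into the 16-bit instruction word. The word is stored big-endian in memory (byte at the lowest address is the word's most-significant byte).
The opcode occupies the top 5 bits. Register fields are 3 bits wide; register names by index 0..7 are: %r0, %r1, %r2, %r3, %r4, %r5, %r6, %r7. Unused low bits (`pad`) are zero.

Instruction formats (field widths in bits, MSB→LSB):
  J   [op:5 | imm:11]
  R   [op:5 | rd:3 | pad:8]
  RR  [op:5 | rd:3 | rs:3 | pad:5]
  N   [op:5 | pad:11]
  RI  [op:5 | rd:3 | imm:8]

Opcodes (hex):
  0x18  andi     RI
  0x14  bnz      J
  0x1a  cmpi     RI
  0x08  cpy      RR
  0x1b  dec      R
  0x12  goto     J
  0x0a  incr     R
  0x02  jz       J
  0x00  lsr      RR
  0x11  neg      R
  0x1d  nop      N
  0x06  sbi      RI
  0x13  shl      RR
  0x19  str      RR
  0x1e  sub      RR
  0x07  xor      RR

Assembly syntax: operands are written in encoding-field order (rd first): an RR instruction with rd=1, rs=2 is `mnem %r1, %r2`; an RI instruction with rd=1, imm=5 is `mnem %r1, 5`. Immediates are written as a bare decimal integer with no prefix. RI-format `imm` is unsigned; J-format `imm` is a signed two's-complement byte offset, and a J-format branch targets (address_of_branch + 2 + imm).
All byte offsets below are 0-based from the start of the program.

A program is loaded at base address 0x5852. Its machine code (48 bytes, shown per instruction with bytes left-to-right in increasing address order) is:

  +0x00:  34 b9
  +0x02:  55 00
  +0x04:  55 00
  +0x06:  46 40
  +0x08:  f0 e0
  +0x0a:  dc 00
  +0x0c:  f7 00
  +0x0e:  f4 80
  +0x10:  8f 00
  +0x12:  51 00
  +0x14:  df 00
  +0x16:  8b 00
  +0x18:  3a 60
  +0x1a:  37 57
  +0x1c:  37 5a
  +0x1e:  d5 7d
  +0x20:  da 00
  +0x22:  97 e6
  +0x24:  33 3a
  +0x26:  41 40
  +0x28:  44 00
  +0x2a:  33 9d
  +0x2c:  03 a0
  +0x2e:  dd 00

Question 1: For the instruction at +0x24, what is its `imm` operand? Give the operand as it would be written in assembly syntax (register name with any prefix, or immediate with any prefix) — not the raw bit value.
@+24  big-endian(33 3a) = 0x333a
  op=0x333a>>11=0x6 ⇒ sbi (RI)
  rd@[10:8]=0x3 ⇒ %r3
  imm@[7:0]=0x3a ⇒ 58

58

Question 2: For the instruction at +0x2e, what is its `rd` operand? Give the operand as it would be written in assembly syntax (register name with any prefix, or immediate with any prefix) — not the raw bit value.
@+2e  big-endian(dd 00) = 0xdd00
  top 5b → 0x1b → dec [R]
  rd: (w>>8)&0x7=0x5 → %r5

%r5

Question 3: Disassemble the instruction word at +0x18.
xor %r2, %r3

off 0x18: read 3a 60 as big → 0x3a60
  top 5b → 0x7 → xor [RR]
  rd@[10:8]=0x2 ⇒ %r2
  rs@[7:5]=0x3 ⇒ %r3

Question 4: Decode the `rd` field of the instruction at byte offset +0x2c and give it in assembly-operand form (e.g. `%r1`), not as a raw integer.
%r3

+0x2c: 03 a0 ⇒ word 0x03a0 (big)
  opcode bits[15:11]=0x0: lsr/RR
  [10:8] rd=3 = %r3
  [7:5] rs=5 = %r5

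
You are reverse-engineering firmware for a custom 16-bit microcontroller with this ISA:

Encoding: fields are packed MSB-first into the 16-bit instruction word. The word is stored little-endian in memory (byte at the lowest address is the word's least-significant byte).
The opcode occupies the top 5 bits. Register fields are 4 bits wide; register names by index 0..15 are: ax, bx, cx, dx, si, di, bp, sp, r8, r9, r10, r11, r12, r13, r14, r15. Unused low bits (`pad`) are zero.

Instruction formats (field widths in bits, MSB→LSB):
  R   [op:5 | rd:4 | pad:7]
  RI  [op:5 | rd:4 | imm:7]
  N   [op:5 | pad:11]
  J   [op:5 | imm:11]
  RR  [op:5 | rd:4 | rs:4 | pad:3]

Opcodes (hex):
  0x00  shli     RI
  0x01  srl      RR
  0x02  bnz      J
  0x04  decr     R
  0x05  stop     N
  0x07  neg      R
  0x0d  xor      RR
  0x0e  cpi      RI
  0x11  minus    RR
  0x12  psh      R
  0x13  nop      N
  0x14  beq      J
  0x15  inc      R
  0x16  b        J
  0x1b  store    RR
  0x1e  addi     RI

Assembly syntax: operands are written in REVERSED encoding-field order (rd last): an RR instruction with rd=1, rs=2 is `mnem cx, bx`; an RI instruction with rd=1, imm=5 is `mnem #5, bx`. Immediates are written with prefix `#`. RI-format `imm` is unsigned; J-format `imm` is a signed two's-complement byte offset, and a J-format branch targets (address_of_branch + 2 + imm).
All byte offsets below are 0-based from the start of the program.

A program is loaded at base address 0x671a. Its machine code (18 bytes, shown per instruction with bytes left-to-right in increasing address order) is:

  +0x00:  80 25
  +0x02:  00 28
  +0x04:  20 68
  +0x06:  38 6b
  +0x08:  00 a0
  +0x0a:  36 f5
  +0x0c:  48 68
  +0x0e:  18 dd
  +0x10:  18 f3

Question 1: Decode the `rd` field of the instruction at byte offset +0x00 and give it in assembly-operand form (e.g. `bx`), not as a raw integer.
off 0x00: read 80 25 as little → 0x2580
  op=0x2580>>11=0x4 ⇒ decr (R)
  rd: (w>>7)&0xf=0xb → r11

r11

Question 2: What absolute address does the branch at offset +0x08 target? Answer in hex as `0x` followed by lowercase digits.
0x6724

off 0x08: read 00 a0 as little → 0xa000
  op=0xa000>>11=0x14 ⇒ beq (J)
  [10:0] imm=0 = #0
  target = base 0x671a + off 0x08 + 2 + imm 0 = 0x6724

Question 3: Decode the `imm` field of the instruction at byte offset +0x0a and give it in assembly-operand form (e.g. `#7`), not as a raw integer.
#54

@+0a  little-endian(36 f5) = 0xf536
  opcode bits[15:11]=0x1e: addi/RI
  rd@[10:7]=0xa ⇒ r10
  imm@[6:0]=0x36 ⇒ #54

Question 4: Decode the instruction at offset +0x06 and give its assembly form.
@+06  little-endian(38 6b) = 0x6b38
  op=0x6b38>>11=0xd ⇒ xor (RR)
  [10:7] rd=6 = bp
  [6:3] rs=7 = sp

xor sp, bp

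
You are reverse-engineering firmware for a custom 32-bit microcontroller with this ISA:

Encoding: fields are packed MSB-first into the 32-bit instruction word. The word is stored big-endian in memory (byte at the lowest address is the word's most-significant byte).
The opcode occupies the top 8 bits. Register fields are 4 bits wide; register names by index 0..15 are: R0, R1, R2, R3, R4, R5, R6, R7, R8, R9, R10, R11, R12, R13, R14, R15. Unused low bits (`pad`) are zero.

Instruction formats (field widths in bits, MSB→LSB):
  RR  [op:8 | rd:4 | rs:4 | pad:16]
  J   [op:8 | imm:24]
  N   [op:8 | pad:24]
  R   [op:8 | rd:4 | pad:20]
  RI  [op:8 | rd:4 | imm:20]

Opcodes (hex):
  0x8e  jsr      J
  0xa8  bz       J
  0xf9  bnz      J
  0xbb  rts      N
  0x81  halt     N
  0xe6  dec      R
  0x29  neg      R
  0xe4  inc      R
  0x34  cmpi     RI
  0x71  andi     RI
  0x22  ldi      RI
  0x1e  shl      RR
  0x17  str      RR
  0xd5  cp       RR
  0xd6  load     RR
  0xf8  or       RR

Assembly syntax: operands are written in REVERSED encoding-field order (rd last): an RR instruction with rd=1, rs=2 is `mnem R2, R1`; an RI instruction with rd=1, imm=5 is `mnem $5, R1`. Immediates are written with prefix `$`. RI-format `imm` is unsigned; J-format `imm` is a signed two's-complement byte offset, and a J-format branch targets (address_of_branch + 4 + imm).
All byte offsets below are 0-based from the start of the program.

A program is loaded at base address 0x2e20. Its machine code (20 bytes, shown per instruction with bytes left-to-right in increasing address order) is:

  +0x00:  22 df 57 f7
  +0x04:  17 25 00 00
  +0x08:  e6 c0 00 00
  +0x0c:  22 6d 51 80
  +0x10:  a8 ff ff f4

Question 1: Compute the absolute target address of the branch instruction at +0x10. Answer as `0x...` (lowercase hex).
0x2e28

[10] a8 ff ff f4 → 0xa8fffff4
  top 8b → 0xa8 → bz [J]
  imm: (w>>0)&0xffffff=0xfffff4 (s24→-12) → $-12
  target = base 0x2e20 + off 0x10 + 4 + imm -12 = 0x2e28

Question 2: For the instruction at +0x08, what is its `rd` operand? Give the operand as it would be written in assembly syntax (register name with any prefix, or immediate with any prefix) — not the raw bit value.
R12

off 0x08: read e6 c0 00 00 as big → 0xe6c00000
  opcode bits[31:24]=0xe6: dec/R
  [23:20] rd=12 = R12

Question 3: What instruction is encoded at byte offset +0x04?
[04] 17 25 00 00 → 0x17250000
  top 8b → 0x17 → str [RR]
  rd@[23:20]=0x2 ⇒ R2
  rs@[19:16]=0x5 ⇒ R5

str R5, R2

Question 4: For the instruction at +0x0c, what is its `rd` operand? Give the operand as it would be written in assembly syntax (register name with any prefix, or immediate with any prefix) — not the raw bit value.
R6

off 0x0c: read 22 6d 51 80 as big → 0x226d5180
  opcode bits[31:24]=0x22: ldi/RI
  rd: (w>>20)&0xf=0x6 → R6
  imm: (w>>0)&0xfffff=0xd5180 → $872832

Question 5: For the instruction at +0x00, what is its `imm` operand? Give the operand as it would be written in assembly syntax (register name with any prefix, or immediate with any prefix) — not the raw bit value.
$1005559

+0x00: 22 df 57 f7 ⇒ word 0x22df57f7 (big)
  top 8b → 0x22 → ldi [RI]
  [23:20] rd=13 = R13
  [19:0] imm=1005559 = $1005559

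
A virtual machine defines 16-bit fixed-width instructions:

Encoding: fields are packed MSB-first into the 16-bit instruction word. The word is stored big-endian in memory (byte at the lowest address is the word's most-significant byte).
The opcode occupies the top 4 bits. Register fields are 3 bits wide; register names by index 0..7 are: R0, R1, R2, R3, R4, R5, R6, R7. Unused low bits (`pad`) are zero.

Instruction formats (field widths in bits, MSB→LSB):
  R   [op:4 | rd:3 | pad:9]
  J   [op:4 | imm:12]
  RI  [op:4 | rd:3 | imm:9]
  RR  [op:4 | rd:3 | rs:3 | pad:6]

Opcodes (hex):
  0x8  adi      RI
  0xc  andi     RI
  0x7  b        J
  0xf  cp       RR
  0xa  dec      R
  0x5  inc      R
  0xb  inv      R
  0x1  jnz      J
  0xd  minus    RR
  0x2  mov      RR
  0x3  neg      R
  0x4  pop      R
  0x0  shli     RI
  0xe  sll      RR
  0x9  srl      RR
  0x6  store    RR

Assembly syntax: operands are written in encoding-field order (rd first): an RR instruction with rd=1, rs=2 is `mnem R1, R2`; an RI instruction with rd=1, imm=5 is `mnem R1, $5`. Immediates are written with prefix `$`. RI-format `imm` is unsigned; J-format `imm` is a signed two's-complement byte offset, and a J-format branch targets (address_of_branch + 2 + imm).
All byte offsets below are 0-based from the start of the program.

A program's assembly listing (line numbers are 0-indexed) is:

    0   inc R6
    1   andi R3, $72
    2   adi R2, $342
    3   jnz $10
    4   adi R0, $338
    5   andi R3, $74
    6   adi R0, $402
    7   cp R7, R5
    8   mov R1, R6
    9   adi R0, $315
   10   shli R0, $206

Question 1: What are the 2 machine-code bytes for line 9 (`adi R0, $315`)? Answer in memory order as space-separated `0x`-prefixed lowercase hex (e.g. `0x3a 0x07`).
L9: adi op=0x8:4|rd=0:3|imm=315:9 ⇒ 0x813b ⇒ big 81 3b

0x81 0x3b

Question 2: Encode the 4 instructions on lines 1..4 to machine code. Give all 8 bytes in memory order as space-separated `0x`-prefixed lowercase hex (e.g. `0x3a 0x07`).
1. andi fields op=0xc:4|rd=3:3|imm=72:9 → word c648h → c6 48
2. adi fields op=0x8:4|rd=2:3|imm=342:9 → word 8556h → 85 56
3. jnz fields op=0x1:4|imm=10:12 → word 100ah → 10 0a
4. adi fields op=0x8:4|rd=0:3|imm=338:9 → word 8152h → 81 52

0xc6 0x48 0x85 0x56 0x10 0x0a 0x81 0x52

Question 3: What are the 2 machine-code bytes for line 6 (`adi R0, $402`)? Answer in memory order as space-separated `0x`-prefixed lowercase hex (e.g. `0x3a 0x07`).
0x81 0x92

6. adi fields op=0x8:4|rd=0:3|imm=402:9 → word 8192h → 81 92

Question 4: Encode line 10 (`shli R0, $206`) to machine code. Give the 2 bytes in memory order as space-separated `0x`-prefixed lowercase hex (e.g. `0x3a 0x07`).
0x00 0xce

line 10 (shli): pack op=0x0:4|rd=0:3|imm=206:9 = 0x00ce; big→ 00 ce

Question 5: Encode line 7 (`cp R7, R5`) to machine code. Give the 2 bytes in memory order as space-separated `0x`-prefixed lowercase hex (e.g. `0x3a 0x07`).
0xff 0x40

line 7 (cp): pack op=0xf:4|rd=7:3|rs=5:3|pad=0:6 = 0xff40; big→ ff 40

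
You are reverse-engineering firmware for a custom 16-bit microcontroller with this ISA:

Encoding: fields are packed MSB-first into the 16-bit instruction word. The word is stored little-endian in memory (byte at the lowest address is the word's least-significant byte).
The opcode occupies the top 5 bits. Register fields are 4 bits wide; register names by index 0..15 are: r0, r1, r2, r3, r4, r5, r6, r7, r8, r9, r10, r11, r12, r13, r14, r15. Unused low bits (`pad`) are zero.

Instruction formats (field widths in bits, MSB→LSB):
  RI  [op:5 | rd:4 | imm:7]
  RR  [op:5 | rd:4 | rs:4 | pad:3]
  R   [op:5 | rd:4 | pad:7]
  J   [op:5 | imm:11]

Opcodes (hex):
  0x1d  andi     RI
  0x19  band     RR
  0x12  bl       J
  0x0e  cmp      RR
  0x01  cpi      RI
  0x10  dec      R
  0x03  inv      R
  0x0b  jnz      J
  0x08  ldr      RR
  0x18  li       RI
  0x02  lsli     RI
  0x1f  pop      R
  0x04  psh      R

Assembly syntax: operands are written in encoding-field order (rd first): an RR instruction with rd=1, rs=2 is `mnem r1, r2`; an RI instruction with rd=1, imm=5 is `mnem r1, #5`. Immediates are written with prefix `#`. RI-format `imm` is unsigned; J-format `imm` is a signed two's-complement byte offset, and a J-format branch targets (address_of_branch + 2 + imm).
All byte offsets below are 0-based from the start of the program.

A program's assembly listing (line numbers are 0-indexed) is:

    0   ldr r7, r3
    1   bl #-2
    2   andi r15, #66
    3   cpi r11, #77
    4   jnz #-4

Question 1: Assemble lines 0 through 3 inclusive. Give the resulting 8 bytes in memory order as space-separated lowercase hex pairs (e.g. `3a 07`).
L0: ldr op=0x8:5|rd=7:4|rs=3:4|pad=0:3 ⇒ 0x4398 ⇒ little 98 43
L1: bl op=0x12:5|imm=-2:11 ⇒ 0x97fe ⇒ little fe 97
L2: andi op=0x1d:5|rd=15:4|imm=66:7 ⇒ 0xefc2 ⇒ little c2 ef
L3: cpi op=0x1:5|rd=11:4|imm=77:7 ⇒ 0x0dcd ⇒ little cd 0d

98 43 fe 97 c2 ef cd 0d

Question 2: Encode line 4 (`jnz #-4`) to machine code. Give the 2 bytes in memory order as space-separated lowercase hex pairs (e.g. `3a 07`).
line 4 (jnz): pack op=0xb:5|imm=-4:11 = 0x5ffc; little→ fc 5f

fc 5f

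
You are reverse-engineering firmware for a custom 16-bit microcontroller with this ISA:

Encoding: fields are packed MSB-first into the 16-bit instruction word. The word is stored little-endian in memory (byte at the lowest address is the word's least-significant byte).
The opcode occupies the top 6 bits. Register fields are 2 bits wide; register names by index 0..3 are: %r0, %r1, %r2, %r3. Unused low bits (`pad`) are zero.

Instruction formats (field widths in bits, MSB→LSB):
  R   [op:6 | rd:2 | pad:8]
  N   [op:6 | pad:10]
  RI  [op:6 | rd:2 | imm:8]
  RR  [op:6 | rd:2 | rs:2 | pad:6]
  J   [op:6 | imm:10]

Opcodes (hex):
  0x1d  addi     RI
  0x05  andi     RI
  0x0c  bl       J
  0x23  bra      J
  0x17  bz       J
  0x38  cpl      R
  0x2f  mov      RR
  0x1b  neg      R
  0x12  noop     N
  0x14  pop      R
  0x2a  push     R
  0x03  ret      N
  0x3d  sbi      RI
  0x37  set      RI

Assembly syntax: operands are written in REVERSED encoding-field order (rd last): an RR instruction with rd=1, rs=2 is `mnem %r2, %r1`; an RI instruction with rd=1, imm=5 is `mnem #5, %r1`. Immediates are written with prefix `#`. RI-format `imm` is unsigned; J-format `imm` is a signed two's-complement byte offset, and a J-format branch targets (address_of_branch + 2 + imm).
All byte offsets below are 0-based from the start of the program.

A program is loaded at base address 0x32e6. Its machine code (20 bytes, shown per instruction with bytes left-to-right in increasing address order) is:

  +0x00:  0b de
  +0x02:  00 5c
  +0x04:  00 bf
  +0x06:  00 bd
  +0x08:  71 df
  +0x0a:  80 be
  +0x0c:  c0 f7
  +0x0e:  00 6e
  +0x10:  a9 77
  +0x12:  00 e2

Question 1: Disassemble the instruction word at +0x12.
+0x12: 00 e2 ⇒ word 0xe200 (little)
  top 6b → 0x38 → cpl [R]
  [9:8] rd=2 = %r2

cpl %r2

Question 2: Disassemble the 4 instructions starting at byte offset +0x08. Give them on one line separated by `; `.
set #113, %r3; mov %r2, %r2; sbi #192, %r3; neg %r2

+0x08: 71 df ⇒ word 0xdf71 (little)
  top 6b → 0x37 → set [RI]
  [9:8] rd=3 = %r3
  [7:0] imm=113 = #113
+0x0a: 80 be ⇒ word 0xbe80 (little)
  top 6b → 0x2f → mov [RR]
  [9:8] rd=2 = %r2
  [7:6] rs=2 = %r2
+0x0c: c0 f7 ⇒ word 0xf7c0 (little)
  top 6b → 0x3d → sbi [RI]
  [9:8] rd=3 = %r3
  [7:0] imm=192 = #192
+0x0e: 00 6e ⇒ word 0x6e00 (little)
  top 6b → 0x1b → neg [R]
  [9:8] rd=2 = %r2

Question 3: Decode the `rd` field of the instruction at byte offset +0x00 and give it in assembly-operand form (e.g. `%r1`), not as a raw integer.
%r2

off 0x00: read 0b de as little → 0xde0b
  op=0xde0b>>10=0x37 ⇒ set (RI)
  [9:8] rd=2 = %r2
  [7:0] imm=11 = #11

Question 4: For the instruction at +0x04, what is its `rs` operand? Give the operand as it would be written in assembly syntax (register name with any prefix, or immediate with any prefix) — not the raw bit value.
%r0

off 0x04: read 00 bf as little → 0xbf00
  top 6b → 0x2f → mov [RR]
  [9:8] rd=3 = %r3
  [7:6] rs=0 = %r0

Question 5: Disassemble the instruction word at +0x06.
mov %r0, %r1

+0x06: 00 bd ⇒ word 0xbd00 (little)
  opcode bits[15:10]=0x2f: mov/RR
  rd@[9:8]=0x1 ⇒ %r1
  rs@[7:6]=0x0 ⇒ %r0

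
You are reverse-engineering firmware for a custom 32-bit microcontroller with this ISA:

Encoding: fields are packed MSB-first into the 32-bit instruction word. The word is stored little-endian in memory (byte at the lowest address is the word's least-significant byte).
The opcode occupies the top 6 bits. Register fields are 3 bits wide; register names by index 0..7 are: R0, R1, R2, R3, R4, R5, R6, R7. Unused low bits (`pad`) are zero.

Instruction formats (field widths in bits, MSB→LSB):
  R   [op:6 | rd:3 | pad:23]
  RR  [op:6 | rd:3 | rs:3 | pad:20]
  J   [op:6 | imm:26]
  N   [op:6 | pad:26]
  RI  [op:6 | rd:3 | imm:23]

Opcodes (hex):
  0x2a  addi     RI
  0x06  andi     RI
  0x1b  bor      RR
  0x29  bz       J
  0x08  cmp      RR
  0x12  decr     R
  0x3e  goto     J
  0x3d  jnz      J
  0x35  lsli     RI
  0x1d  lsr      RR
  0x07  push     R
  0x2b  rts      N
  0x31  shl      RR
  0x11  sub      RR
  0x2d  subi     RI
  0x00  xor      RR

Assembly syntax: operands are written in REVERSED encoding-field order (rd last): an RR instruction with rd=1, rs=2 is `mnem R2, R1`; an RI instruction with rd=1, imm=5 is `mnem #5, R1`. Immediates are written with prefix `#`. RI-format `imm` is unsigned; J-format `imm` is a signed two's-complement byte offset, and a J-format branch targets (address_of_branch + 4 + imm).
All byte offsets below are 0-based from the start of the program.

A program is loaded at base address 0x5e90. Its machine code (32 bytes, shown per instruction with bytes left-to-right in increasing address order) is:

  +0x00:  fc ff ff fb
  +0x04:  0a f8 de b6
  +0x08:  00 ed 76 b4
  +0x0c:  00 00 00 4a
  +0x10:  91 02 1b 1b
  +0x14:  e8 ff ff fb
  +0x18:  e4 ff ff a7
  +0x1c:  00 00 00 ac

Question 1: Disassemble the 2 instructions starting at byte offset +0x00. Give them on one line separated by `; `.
goto #-4; subi #6223882, R5

@+00  little-endian(fc ff ff fb) = 0xfbfffffc
  opcode bits[31:26]=0x3e: goto/J
  [25:0] imm=67108860 (s26→-4) = #-4
@+04  little-endian(0a f8 de b6) = 0xb6def80a
  opcode bits[31:26]=0x2d: subi/RI
  [25:23] rd=5 = R5
  [22:0] imm=6223882 = #6223882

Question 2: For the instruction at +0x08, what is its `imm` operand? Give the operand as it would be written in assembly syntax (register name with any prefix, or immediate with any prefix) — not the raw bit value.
#7793920

@+08  little-endian(00 ed 76 b4) = 0xb476ed00
  opcode bits[31:26]=0x2d: subi/RI
  [25:23] rd=0 = R0
  [22:0] imm=7793920 = #7793920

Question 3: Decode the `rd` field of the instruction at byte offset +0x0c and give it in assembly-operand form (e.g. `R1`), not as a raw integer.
off 0x0c: read 00 00 00 4a as little → 0x4a000000
  top 6b → 0x12 → decr [R]
  [25:23] rd=4 = R4

R4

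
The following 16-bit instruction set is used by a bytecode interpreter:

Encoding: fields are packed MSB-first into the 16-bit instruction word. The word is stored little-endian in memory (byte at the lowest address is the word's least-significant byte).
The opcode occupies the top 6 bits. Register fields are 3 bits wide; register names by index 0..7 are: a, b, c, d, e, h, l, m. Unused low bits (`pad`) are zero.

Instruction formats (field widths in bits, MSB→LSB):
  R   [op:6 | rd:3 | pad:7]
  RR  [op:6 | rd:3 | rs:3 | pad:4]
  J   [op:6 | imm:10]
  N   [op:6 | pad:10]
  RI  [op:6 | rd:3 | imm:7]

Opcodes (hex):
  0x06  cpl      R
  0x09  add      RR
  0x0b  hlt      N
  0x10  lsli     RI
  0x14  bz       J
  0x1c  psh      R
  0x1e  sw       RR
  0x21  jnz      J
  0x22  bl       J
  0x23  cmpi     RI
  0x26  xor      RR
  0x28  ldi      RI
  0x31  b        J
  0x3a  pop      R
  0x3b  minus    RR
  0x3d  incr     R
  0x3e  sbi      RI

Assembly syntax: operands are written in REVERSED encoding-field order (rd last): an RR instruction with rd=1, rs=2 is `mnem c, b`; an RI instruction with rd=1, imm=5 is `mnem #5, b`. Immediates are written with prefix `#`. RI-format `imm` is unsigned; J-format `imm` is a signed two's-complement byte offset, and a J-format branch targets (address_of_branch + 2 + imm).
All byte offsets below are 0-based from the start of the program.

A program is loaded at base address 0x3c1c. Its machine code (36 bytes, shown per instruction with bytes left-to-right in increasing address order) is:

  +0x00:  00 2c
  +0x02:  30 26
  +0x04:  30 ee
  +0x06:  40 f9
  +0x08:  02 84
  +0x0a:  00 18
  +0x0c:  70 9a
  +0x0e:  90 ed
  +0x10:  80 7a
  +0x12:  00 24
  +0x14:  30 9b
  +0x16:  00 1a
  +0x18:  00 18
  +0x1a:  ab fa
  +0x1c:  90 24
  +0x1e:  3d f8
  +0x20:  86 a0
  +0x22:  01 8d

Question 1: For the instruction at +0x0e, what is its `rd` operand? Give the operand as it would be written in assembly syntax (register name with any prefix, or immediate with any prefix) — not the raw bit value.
+0x0e: 90 ed ⇒ word 0xed90 (little)
  opcode bits[15:10]=0x3b: minus/RR
  [9:7] rd=3 = d
  [6:4] rs=1 = b

d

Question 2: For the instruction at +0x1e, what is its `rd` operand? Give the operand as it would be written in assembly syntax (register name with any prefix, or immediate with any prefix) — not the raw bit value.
@+1e  little-endian(3d f8) = 0xf83d
  op=0xf83d>>10=0x3e ⇒ sbi (RI)
  rd@[9:7]=0x0 ⇒ a
  imm@[6:0]=0x3d ⇒ #61

a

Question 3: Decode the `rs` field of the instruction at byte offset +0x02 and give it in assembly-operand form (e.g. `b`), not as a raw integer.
[02] 30 26 → 0x2630
  top 6b → 0x9 → add [RR]
  [9:7] rd=4 = e
  [6:4] rs=3 = d

d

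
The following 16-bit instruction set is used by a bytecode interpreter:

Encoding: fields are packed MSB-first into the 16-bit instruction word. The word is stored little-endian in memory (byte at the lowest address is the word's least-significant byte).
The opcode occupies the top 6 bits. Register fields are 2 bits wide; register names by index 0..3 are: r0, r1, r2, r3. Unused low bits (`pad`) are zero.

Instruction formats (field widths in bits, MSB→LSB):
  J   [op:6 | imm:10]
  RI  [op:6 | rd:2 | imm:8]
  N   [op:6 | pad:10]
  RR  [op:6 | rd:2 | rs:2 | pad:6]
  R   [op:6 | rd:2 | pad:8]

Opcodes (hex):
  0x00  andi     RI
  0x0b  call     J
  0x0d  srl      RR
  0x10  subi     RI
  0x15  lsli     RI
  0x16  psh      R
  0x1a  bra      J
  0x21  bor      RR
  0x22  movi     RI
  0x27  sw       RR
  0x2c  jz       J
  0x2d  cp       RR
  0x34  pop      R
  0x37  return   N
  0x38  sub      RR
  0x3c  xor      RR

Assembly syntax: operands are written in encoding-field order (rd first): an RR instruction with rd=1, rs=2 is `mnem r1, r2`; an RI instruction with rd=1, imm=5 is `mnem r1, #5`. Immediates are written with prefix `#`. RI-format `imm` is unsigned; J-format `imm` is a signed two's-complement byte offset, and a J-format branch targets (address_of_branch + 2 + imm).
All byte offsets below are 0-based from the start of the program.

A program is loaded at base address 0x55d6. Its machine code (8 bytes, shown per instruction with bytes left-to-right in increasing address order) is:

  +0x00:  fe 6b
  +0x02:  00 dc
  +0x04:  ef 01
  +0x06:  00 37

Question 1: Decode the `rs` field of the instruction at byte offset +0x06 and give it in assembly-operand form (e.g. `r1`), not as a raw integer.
r0

@+06  little-endian(00 37) = 0x3700
  opcode bits[15:10]=0xd: srl/RR
  rd: (w>>8)&0x3=0x3 → r3
  rs: (w>>6)&0x3=0x0 → r0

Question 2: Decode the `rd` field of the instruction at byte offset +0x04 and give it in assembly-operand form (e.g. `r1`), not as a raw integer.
r1

@+04  little-endian(ef 01) = 0x01ef
  opcode bits[15:10]=0x0: andi/RI
  [9:8] rd=1 = r1
  [7:0] imm=239 = #239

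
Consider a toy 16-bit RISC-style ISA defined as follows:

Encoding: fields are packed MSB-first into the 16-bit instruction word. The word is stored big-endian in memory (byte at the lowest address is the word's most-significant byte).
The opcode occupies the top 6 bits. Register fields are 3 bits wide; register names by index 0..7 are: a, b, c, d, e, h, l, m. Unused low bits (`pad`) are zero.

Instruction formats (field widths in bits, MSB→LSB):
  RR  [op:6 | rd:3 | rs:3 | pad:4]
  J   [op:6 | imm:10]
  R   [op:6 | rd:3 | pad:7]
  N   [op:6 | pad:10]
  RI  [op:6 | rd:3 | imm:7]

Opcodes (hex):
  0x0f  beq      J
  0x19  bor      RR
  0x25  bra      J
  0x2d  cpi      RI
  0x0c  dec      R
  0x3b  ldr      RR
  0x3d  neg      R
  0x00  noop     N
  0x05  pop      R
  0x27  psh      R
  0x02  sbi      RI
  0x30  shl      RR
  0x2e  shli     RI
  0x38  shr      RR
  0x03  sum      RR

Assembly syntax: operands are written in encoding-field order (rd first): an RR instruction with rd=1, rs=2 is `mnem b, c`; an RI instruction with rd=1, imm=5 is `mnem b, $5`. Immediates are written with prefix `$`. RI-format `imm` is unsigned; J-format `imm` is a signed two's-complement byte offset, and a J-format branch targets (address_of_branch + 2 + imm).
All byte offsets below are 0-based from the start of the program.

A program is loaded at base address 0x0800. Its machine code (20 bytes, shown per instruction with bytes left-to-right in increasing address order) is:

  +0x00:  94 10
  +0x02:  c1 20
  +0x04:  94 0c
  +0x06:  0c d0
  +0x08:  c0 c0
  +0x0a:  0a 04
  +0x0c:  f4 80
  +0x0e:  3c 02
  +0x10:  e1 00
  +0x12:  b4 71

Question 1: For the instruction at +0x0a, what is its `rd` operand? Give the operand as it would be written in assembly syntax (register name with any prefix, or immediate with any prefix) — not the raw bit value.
@+0a  big-endian(0a 04) = 0x0a04
  opcode bits[15:10]=0x2: sbi/RI
  rd@[9:7]=0x4 ⇒ e
  imm@[6:0]=0x4 ⇒ $4

e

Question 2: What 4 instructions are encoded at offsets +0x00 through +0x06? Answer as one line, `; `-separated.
bra $16; shl c, c; bra $12; sum b, h

@+00  big-endian(94 10) = 0x9410
  opcode bits[15:10]=0x25: bra/J
  imm@[9:0]=0x10 ⇒ $16
@+02  big-endian(c1 20) = 0xc120
  opcode bits[15:10]=0x30: shl/RR
  rd@[9:7]=0x2 ⇒ c
  rs@[6:4]=0x2 ⇒ c
@+04  big-endian(94 0c) = 0x940c
  opcode bits[15:10]=0x25: bra/J
  imm@[9:0]=0xc ⇒ $12
@+06  big-endian(0c d0) = 0x0cd0
  opcode bits[15:10]=0x3: sum/RR
  rd@[9:7]=0x1 ⇒ b
  rs@[6:4]=0x5 ⇒ h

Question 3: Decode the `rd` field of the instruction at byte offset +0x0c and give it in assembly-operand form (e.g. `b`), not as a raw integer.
+0x0c: f4 80 ⇒ word 0xf480 (big)
  top 6b → 0x3d → neg [R]
  rd@[9:7]=0x1 ⇒ b

b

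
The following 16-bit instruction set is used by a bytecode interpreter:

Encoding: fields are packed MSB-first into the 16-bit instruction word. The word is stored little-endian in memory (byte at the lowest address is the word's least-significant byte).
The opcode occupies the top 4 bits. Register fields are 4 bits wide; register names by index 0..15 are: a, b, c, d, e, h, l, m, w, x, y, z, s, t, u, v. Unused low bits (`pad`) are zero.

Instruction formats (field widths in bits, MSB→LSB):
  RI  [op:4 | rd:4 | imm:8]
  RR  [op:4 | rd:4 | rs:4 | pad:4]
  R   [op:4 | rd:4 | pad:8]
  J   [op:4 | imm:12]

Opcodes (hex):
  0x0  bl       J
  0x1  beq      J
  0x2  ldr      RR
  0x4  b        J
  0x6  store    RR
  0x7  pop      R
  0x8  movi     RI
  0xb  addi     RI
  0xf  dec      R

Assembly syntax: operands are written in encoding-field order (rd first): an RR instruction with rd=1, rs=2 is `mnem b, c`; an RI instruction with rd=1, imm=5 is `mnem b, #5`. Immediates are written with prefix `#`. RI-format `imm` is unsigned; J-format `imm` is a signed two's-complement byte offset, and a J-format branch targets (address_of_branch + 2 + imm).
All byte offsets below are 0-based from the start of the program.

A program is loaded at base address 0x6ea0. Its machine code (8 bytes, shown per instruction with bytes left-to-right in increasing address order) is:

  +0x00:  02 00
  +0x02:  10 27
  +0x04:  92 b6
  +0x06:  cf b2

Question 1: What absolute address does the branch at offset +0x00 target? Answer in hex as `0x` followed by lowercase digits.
off 0x00: read 02 00 as little → 0x0002
  op=0x0002>>12=0x0 ⇒ bl (J)
  [11:0] imm=2 = #2
  target = base 0x6ea0 + off 0x00 + 2 + imm 2 = 0x6ea4

0x6ea4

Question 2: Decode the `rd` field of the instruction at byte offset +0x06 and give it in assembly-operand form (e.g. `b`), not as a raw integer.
@+06  little-endian(cf b2) = 0xb2cf
  opcode bits[15:12]=0xb: addi/RI
  [11:8] rd=2 = c
  [7:0] imm=207 = #207

c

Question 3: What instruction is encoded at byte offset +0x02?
ldr m, b

off 0x02: read 10 27 as little → 0x2710
  opcode bits[15:12]=0x2: ldr/RR
  rd: (w>>8)&0xf=0x7 → m
  rs: (w>>4)&0xf=0x1 → b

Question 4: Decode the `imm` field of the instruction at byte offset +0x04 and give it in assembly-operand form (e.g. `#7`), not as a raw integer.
#146

+0x04: 92 b6 ⇒ word 0xb692 (little)
  opcode bits[15:12]=0xb: addi/RI
  [11:8] rd=6 = l
  [7:0] imm=146 = #146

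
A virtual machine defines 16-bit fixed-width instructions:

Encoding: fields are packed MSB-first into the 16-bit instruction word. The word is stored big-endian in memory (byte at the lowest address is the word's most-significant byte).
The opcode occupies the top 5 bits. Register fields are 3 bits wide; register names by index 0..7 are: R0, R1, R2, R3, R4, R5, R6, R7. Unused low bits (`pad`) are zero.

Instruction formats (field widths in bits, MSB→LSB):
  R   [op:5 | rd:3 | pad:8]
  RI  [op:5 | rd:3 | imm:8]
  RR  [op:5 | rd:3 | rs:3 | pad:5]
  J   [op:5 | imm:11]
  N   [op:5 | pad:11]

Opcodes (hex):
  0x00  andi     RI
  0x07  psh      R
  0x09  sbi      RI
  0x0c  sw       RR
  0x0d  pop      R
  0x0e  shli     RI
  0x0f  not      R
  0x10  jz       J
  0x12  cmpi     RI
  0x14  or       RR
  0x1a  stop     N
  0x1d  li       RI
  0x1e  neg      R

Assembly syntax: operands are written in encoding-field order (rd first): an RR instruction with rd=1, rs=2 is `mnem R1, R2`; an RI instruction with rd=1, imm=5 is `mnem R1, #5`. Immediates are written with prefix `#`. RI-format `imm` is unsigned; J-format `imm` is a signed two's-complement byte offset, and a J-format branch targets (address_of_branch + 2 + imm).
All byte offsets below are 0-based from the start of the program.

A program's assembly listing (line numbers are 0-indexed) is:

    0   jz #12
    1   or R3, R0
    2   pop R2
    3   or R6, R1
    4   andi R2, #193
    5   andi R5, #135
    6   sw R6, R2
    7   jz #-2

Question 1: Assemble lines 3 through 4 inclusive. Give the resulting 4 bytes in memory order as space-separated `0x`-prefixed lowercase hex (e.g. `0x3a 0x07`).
L3: or op=0x14:5|rd=6:3|rs=1:3|pad=0:5 ⇒ 0xa620 ⇒ big a6 20
L4: andi op=0x0:5|rd=2:3|imm=193:8 ⇒ 0x02c1 ⇒ big 02 c1

0xa6 0x20 0x02 0xc1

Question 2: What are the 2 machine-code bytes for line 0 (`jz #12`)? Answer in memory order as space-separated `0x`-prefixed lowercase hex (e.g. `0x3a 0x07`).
0x80 0x0c

0. jz fields op=0x10:5|imm=12:11 → word 800ch → 80 0c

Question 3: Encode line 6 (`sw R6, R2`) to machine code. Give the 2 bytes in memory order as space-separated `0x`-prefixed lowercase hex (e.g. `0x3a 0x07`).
L6: sw op=0xc:5|rd=6:3|rs=2:3|pad=0:5 ⇒ 0x6640 ⇒ big 66 40

0x66 0x40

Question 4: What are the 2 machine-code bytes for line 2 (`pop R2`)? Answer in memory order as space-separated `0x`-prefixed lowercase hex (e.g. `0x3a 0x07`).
L2: pop op=0xd:5|rd=2:3|pad=0:8 ⇒ 0x6a00 ⇒ big 6a 00

0x6a 0x00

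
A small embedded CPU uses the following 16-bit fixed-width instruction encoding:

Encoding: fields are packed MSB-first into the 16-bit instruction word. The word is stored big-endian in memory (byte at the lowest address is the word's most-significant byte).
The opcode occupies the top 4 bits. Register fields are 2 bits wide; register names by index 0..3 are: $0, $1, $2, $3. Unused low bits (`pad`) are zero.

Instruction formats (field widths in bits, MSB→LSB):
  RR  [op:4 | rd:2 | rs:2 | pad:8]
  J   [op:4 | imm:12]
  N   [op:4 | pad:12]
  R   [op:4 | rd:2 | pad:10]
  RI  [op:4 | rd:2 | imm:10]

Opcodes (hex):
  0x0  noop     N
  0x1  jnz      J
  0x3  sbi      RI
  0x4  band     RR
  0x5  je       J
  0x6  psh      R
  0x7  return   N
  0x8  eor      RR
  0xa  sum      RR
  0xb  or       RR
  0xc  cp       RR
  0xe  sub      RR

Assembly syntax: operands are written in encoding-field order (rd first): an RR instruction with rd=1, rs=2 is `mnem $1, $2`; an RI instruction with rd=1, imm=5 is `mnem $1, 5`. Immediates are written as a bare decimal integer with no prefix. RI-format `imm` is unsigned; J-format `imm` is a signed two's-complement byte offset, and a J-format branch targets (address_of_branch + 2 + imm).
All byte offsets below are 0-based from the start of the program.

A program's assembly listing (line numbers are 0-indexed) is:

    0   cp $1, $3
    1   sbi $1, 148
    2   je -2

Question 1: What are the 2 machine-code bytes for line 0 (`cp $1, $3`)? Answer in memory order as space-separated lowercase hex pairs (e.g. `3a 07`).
c7 00

L0: cp op=0xc:4|rd=1:2|rs=3:2|pad=0:8 ⇒ 0xc700 ⇒ big c7 00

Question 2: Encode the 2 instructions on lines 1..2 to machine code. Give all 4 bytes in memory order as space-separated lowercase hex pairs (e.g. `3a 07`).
34 94 5f fe

L1: sbi op=0x3:4|rd=1:2|imm=148:10 ⇒ 0x3494 ⇒ big 34 94
L2: je op=0x5:4|imm=-2:12 ⇒ 0x5ffe ⇒ big 5f fe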